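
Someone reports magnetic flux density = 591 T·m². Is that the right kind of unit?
No

magnetic flux density has SI base units: kg / (A * s^2)
T·m² does NOT reduce to kg / (A * s^2); a valid unit for magnetic flux density would be e.g. T.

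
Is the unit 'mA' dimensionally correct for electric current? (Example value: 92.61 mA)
Yes

electric current has SI base units: A
mA reduces to the same SI base units, so it is a valid unit for electric current.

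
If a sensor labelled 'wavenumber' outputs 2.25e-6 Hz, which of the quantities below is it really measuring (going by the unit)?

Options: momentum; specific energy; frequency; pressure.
frequency

wavenumber should have units dimensionally equivalent to 1 / m (e.g. 1/m).
The given unit 'Hz' reduces to 1 / s. Of the listed options, that is the dimensionality of frequency.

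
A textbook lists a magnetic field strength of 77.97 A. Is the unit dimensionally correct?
No

magnetic field strength has SI base units: A / m
A does NOT reduce to A / m; a valid unit for magnetic field strength would be e.g. A/m.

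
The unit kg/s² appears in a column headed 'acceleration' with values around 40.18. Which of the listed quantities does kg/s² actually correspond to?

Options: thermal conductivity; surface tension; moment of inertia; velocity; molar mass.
surface tension

acceleration should have units dimensionally equivalent to m / s^2 (e.g. m/s²).
The given unit 'kg/s²' reduces to kg / s^2. Of the listed options, that is the dimensionality of surface tension.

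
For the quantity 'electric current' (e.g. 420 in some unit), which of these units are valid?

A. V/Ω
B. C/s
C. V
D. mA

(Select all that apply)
A, B, D

electric current has SI base units: A

Checking each option against A:
  A. V/Ω: ✓ matches
  B. C/s: ✓ matches
  C. V: ✗ does not match
  D. mA: ✓ matches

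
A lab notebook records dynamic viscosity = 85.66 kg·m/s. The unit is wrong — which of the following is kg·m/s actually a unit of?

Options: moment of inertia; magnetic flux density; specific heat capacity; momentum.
momentum

dynamic viscosity should have units dimensionally equivalent to kg / (m * s) (e.g. Pa·s).
The given unit 'kg·m/s' reduces to kg * m / s. Of the listed options, that is the dimensionality of momentum.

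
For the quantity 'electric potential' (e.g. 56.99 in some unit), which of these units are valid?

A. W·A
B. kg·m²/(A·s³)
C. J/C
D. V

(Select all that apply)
B, C, D

electric potential has SI base units: kg * m^2 / (A * s^3)

Checking each option against kg * m^2 / (A * s^3):
  A. W·A: ✗ does not match
  B. kg·m²/(A·s³): ✓ matches
  C. J/C: ✓ matches
  D. V: ✓ matches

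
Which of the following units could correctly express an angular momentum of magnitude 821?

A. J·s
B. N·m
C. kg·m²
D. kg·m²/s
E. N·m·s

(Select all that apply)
A, D, E

angular momentum has SI base units: kg * m^2 / s

Checking each option against kg * m^2 / s:
  A. J·s: ✓ matches
  B. N·m: ✗ does not match
  C. kg·m²: ✗ does not match
  D. kg·m²/s: ✓ matches
  E. N·m·s: ✓ matches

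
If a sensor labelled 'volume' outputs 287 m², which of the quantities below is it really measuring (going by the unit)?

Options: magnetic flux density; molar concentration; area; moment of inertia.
area

volume should have units dimensionally equivalent to m^3 (e.g. m³).
The given unit 'm²' reduces to m^2. Of the listed options, that is the dimensionality of area.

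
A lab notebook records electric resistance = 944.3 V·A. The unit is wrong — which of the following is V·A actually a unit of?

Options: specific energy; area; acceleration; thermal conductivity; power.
power

electric resistance should have units dimensionally equivalent to kg * m^2 / (A^2 * s^3) (e.g. Ω).
The given unit 'V·A' reduces to kg * m^2 / s^3. Of the listed options, that is the dimensionality of power.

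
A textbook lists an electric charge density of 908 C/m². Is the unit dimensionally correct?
No

electric charge density has SI base units: A * s / m^3
C/m² does NOT reduce to A * s / m^3; a valid unit for electric charge density would be e.g. C/m³.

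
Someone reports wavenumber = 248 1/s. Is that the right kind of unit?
No

wavenumber has SI base units: 1 / m
1/s does NOT reduce to 1 / m; a valid unit for wavenumber would be e.g. 1/m.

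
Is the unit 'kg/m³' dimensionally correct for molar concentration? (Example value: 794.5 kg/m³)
No

molar concentration has SI base units: mol / m^3
kg/m³ does NOT reduce to mol / m^3; a valid unit for molar concentration would be e.g. mol/m³.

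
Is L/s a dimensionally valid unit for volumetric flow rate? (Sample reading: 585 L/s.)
Yes

volumetric flow rate has SI base units: m^3 / s
L/s reduces to the same SI base units, so it is a valid unit for volumetric flow rate.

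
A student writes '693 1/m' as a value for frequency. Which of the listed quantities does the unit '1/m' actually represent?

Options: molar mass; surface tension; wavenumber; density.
wavenumber

frequency should have units dimensionally equivalent to 1 / s (e.g. Hz).
The given unit '1/m' reduces to 1 / m. Of the listed options, that is the dimensionality of wavenumber.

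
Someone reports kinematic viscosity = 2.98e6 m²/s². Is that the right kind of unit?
No

kinematic viscosity has SI base units: m^2 / s
m²/s² does NOT reduce to m^2 / s; a valid unit for kinematic viscosity would be e.g. m²/s.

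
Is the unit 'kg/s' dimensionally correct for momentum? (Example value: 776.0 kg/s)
No

momentum has SI base units: kg * m / s
kg/s does NOT reduce to kg * m / s; a valid unit for momentum would be e.g. kg·m/s.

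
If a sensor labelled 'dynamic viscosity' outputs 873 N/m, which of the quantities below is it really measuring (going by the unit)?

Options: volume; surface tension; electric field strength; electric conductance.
surface tension

dynamic viscosity should have units dimensionally equivalent to kg / (m * s) (e.g. Pa·s).
The given unit 'N/m' reduces to kg / s^2. Of the listed options, that is the dimensionality of surface tension.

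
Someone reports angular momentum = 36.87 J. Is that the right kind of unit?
No

angular momentum has SI base units: kg * m^2 / s
J does NOT reduce to kg * m^2 / s; a valid unit for angular momentum would be e.g. kg·m²/s.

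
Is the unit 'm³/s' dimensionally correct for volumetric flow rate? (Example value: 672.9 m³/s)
Yes

volumetric flow rate has SI base units: m^3 / s
m³/s reduces to the same SI base units, so it is a valid unit for volumetric flow rate.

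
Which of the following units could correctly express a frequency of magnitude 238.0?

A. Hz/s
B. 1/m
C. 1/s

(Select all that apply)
C

frequency has SI base units: 1 / s

Checking each option against 1 / s:
  A. Hz/s: ✗ does not match
  B. 1/m: ✗ does not match
  C. 1/s: ✓ matches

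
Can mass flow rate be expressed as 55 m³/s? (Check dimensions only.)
No

mass flow rate has SI base units: kg / s
m³/s does NOT reduce to kg / s; a valid unit for mass flow rate would be e.g. kg/s.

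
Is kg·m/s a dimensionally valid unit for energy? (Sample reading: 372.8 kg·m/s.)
No

energy has SI base units: kg * m^2 / s^2
kg·m/s does NOT reduce to kg * m^2 / s^2; a valid unit for energy would be e.g. J.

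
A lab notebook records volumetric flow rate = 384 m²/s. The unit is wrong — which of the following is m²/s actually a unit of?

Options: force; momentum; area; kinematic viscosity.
kinematic viscosity

volumetric flow rate should have units dimensionally equivalent to m^3 / s (e.g. m³/s).
The given unit 'm²/s' reduces to m^2 / s. Of the listed options, that is the dimensionality of kinematic viscosity.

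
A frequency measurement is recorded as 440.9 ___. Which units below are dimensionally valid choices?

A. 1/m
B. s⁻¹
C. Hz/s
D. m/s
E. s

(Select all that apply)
B

frequency has SI base units: 1 / s

Checking each option against 1 / s:
  A. 1/m: ✗ does not match
  B. s⁻¹: ✓ matches
  C. Hz/s: ✗ does not match
  D. m/s: ✗ does not match
  E. s: ✗ does not match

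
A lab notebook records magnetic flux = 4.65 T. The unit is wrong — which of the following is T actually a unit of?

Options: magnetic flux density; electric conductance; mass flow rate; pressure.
magnetic flux density

magnetic flux should have units dimensionally equivalent to kg * m^2 / (A * s^2) (e.g. Wb).
The given unit 'T' reduces to kg / (A * s^2). Of the listed options, that is the dimensionality of magnetic flux density.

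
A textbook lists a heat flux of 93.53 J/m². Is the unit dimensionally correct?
No

heat flux has SI base units: kg / s^3
J/m² does NOT reduce to kg / s^3; a valid unit for heat flux would be e.g. W/m².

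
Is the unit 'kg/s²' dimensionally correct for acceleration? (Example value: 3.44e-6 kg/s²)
No

acceleration has SI base units: m / s^2
kg/s² does NOT reduce to m / s^2; a valid unit for acceleration would be e.g. m/s².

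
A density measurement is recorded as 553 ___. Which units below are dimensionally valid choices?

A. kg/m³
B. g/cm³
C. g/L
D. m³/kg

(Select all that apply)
A, B, C

density has SI base units: kg / m^3

Checking each option against kg / m^3:
  A. kg/m³: ✓ matches
  B. g/cm³: ✓ matches
  C. g/L: ✓ matches
  D. m³/kg: ✗ does not match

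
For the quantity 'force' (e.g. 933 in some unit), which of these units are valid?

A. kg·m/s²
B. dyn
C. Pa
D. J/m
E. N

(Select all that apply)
A, B, D, E

force has SI base units: kg * m / s^2

Checking each option against kg * m / s^2:
  A. kg·m/s²: ✓ matches
  B. dyn: ✓ matches
  C. Pa: ✗ does not match
  D. J/m: ✓ matches
  E. N: ✓ matches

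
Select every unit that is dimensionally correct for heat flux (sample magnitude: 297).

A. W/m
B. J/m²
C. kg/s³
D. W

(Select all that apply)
C

heat flux has SI base units: kg / s^3

Checking each option against kg / s^3:
  A. W/m: ✗ does not match
  B. J/m²: ✗ does not match
  C. kg/s³: ✓ matches
  D. W: ✗ does not match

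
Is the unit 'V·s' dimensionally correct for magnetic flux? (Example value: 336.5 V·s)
Yes

magnetic flux has SI base units: kg * m^2 / (A * s^2)
V·s reduces to the same SI base units, so it is a valid unit for magnetic flux.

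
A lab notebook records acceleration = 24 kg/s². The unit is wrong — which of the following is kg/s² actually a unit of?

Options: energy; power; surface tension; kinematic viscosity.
surface tension

acceleration should have units dimensionally equivalent to m / s^2 (e.g. m/s²).
The given unit 'kg/s²' reduces to kg / s^2. Of the listed options, that is the dimensionality of surface tension.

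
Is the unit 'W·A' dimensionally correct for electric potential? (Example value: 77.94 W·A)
No

electric potential has SI base units: kg * m^2 / (A * s^3)
W·A does NOT reduce to kg * m^2 / (A * s^3); a valid unit for electric potential would be e.g. V.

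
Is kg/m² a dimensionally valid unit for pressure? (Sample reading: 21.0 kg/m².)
No

pressure has SI base units: kg / (m * s^2)
kg/m² does NOT reduce to kg / (m * s^2); a valid unit for pressure would be e.g. Pa.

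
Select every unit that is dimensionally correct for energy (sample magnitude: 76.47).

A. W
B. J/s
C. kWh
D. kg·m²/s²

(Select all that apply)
C, D

energy has SI base units: kg * m^2 / s^2

Checking each option against kg * m^2 / s^2:
  A. W: ✗ does not match
  B. J/s: ✗ does not match
  C. kWh: ✓ matches
  D. kg·m²/s²: ✓ matches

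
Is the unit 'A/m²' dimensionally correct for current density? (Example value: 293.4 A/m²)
Yes

current density has SI base units: A / m^2
A/m² reduces to the same SI base units, so it is a valid unit for current density.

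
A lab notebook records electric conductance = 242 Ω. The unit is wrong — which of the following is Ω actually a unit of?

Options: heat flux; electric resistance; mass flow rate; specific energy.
electric resistance

electric conductance should have units dimensionally equivalent to A^2 * s^3 / (kg * m^2) (e.g. S).
The given unit 'Ω' reduces to kg * m^2 / (A^2 * s^3). Of the listed options, that is the dimensionality of electric resistance.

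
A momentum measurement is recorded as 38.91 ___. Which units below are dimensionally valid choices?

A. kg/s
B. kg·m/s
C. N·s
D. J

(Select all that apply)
B, C

momentum has SI base units: kg * m / s

Checking each option against kg * m / s:
  A. kg/s: ✗ does not match
  B. kg·m/s: ✓ matches
  C. N·s: ✓ matches
  D. J: ✗ does not match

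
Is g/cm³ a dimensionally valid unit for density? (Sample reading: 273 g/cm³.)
Yes

density has SI base units: kg / m^3
g/cm³ reduces to the same SI base units, so it is a valid unit for density.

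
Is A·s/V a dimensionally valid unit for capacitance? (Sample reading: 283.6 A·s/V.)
Yes

capacitance has SI base units: A^2 * s^4 / (kg * m^2)
A·s/V reduces to the same SI base units, so it is a valid unit for capacitance.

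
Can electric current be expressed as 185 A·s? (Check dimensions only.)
No

electric current has SI base units: A
A·s does NOT reduce to A; a valid unit for electric current would be e.g. A.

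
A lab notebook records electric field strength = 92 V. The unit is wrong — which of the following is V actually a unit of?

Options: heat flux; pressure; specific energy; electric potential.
electric potential

electric field strength should have units dimensionally equivalent to kg * m / (A * s^3) (e.g. V/m).
The given unit 'V' reduces to kg * m^2 / (A * s^3). Of the listed options, that is the dimensionality of electric potential.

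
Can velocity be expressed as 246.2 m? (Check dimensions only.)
No

velocity has SI base units: m / s
m does NOT reduce to m / s; a valid unit for velocity would be e.g. m/s.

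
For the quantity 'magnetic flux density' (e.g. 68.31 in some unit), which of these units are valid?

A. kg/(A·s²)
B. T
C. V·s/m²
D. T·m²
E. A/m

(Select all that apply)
A, B, C

magnetic flux density has SI base units: kg / (A * s^2)

Checking each option against kg / (A * s^2):
  A. kg/(A·s²): ✓ matches
  B. T: ✓ matches
  C. V·s/m²: ✓ matches
  D. T·m²: ✗ does not match
  E. A/m: ✗ does not match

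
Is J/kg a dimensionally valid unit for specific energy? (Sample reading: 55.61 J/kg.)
Yes

specific energy has SI base units: m^2 / s^2
J/kg reduces to the same SI base units, so it is a valid unit for specific energy.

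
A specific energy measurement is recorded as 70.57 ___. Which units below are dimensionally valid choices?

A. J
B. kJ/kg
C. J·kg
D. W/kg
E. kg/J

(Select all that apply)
B

specific energy has SI base units: m^2 / s^2

Checking each option against m^2 / s^2:
  A. J: ✗ does not match
  B. kJ/kg: ✓ matches
  C. J·kg: ✗ does not match
  D. W/kg: ✗ does not match
  E. kg/J: ✗ does not match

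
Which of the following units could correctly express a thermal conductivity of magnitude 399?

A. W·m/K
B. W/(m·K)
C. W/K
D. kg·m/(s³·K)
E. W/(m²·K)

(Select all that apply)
B, D

thermal conductivity has SI base units: kg * m / (s^3 * K)

Checking each option against kg * m / (s^3 * K):
  A. W·m/K: ✗ does not match
  B. W/(m·K): ✓ matches
  C. W/K: ✗ does not match
  D. kg·m/(s³·K): ✓ matches
  E. W/(m²·K): ✗ does not match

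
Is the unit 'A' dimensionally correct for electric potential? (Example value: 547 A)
No

electric potential has SI base units: kg * m^2 / (A * s^3)
A does NOT reduce to kg * m^2 / (A * s^3); a valid unit for electric potential would be e.g. V.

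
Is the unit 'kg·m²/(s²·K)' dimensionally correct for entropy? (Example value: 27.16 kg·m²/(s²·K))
Yes

entropy has SI base units: kg * m^2 / (s^2 * K)
kg·m²/(s²·K) reduces to the same SI base units, so it is a valid unit for entropy.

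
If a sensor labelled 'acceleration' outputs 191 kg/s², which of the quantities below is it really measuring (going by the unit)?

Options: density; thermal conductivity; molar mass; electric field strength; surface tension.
surface tension

acceleration should have units dimensionally equivalent to m / s^2 (e.g. m/s²).
The given unit 'kg/s²' reduces to kg / s^2. Of the listed options, that is the dimensionality of surface tension.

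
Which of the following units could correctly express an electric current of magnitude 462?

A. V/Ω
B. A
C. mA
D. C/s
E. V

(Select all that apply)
A, B, C, D

electric current has SI base units: A

Checking each option against A:
  A. V/Ω: ✓ matches
  B. A: ✓ matches
  C. mA: ✓ matches
  D. C/s: ✓ matches
  E. V: ✗ does not match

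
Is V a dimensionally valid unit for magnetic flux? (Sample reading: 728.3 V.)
No

magnetic flux has SI base units: kg * m^2 / (A * s^2)
V does NOT reduce to kg * m^2 / (A * s^2); a valid unit for magnetic flux would be e.g. Wb.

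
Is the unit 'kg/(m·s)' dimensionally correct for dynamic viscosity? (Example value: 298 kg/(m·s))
Yes

dynamic viscosity has SI base units: kg / (m * s)
kg/(m·s) reduces to the same SI base units, so it is a valid unit for dynamic viscosity.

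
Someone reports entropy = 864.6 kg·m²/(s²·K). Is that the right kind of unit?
Yes

entropy has SI base units: kg * m^2 / (s^2 * K)
kg·m²/(s²·K) reduces to the same SI base units, so it is a valid unit for entropy.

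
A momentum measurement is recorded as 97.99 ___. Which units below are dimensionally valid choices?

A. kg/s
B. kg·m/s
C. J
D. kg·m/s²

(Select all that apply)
B

momentum has SI base units: kg * m / s

Checking each option against kg * m / s:
  A. kg/s: ✗ does not match
  B. kg·m/s: ✓ matches
  C. J: ✗ does not match
  D. kg·m/s²: ✗ does not match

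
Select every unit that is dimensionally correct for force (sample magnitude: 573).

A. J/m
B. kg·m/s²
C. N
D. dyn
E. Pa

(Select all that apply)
A, B, C, D

force has SI base units: kg * m / s^2

Checking each option against kg * m / s^2:
  A. J/m: ✓ matches
  B. kg·m/s²: ✓ matches
  C. N: ✓ matches
  D. dyn: ✓ matches
  E. Pa: ✗ does not match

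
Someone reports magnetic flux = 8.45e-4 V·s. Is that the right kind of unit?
Yes

magnetic flux has SI base units: kg * m^2 / (A * s^2)
V·s reduces to the same SI base units, so it is a valid unit for magnetic flux.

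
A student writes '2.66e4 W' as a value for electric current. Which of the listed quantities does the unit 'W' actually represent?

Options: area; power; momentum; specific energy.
power

electric current should have units dimensionally equivalent to A (e.g. A).
The given unit 'W' reduces to kg * m^2 / s^3. Of the listed options, that is the dimensionality of power.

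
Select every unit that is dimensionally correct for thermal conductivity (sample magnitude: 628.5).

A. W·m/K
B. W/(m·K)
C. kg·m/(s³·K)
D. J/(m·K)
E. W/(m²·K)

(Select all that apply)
B, C

thermal conductivity has SI base units: kg * m / (s^3 * K)

Checking each option against kg * m / (s^3 * K):
  A. W·m/K: ✗ does not match
  B. W/(m·K): ✓ matches
  C. kg·m/(s³·K): ✓ matches
  D. J/(m·K): ✗ does not match
  E. W/(m²·K): ✗ does not match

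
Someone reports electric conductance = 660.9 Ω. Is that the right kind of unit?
No

electric conductance has SI base units: A^2 * s^3 / (kg * m^2)
Ω does NOT reduce to A^2 * s^3 / (kg * m^2); a valid unit for electric conductance would be e.g. S.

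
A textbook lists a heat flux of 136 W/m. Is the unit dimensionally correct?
No

heat flux has SI base units: kg / s^3
W/m does NOT reduce to kg / s^3; a valid unit for heat flux would be e.g. W/m².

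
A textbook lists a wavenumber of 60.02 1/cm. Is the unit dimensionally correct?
Yes

wavenumber has SI base units: 1 / m
1/cm reduces to the same SI base units, so it is a valid unit for wavenumber.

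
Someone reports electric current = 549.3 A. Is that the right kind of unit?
Yes

electric current has SI base units: A
A reduces to the same SI base units, so it is a valid unit for electric current.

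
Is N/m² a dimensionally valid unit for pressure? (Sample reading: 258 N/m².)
Yes

pressure has SI base units: kg / (m * s^2)
N/m² reduces to the same SI base units, so it is a valid unit for pressure.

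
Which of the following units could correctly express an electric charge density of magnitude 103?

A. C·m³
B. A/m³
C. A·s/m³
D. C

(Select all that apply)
C

electric charge density has SI base units: A * s / m^3

Checking each option against A * s / m^3:
  A. C·m³: ✗ does not match
  B. A/m³: ✗ does not match
  C. A·s/m³: ✓ matches
  D. C: ✗ does not match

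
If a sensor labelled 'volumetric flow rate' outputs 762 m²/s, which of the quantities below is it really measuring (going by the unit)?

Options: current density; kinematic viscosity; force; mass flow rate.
kinematic viscosity

volumetric flow rate should have units dimensionally equivalent to m^3 / s (e.g. m³/s).
The given unit 'm²/s' reduces to m^2 / s. Of the listed options, that is the dimensionality of kinematic viscosity.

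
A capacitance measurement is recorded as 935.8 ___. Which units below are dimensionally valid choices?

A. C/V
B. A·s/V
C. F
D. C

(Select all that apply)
A, B, C

capacitance has SI base units: A^2 * s^4 / (kg * m^2)

Checking each option against A^2 * s^4 / (kg * m^2):
  A. C/V: ✓ matches
  B. A·s/V: ✓ matches
  C. F: ✓ matches
  D. C: ✗ does not match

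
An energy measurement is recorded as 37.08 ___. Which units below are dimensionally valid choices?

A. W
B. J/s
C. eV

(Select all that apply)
C

energy has SI base units: kg * m^2 / s^2

Checking each option against kg * m^2 / s^2:
  A. W: ✗ does not match
  B. J/s: ✗ does not match
  C. eV: ✓ matches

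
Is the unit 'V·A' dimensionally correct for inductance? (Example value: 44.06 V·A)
No

inductance has SI base units: kg * m^2 / (A^2 * s^2)
V·A does NOT reduce to kg * m^2 / (A^2 * s^2); a valid unit for inductance would be e.g. H.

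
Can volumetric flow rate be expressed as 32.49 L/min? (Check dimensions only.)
Yes

volumetric flow rate has SI base units: m^3 / s
L/min reduces to the same SI base units, so it is a valid unit for volumetric flow rate.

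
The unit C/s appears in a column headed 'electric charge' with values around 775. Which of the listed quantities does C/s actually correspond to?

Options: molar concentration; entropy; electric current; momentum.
electric current

electric charge should have units dimensionally equivalent to A * s (e.g. C).
The given unit 'C/s' reduces to A. Of the listed options, that is the dimensionality of electric current.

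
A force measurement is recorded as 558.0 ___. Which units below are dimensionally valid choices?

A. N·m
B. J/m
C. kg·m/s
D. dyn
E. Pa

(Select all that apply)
B, D

force has SI base units: kg * m / s^2

Checking each option against kg * m / s^2:
  A. N·m: ✗ does not match
  B. J/m: ✓ matches
  C. kg·m/s: ✗ does not match
  D. dyn: ✓ matches
  E. Pa: ✗ does not match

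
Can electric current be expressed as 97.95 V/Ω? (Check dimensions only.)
Yes

electric current has SI base units: A
V/Ω reduces to the same SI base units, so it is a valid unit for electric current.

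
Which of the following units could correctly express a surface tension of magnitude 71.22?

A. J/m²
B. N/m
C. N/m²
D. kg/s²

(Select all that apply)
A, B, D

surface tension has SI base units: kg / s^2

Checking each option against kg / s^2:
  A. J/m²: ✓ matches
  B. N/m: ✓ matches
  C. N/m²: ✗ does not match
  D. kg/s²: ✓ matches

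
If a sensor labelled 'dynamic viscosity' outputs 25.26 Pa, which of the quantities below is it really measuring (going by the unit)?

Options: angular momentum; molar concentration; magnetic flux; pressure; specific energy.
pressure

dynamic viscosity should have units dimensionally equivalent to kg / (m * s) (e.g. Pa·s).
The given unit 'Pa' reduces to kg / (m * s^2). Of the listed options, that is the dimensionality of pressure.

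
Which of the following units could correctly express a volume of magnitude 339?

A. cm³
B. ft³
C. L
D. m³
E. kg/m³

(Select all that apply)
A, B, C, D

volume has SI base units: m^3

Checking each option against m^3:
  A. cm³: ✓ matches
  B. ft³: ✓ matches
  C. L: ✓ matches
  D. m³: ✓ matches
  E. kg/m³: ✗ does not match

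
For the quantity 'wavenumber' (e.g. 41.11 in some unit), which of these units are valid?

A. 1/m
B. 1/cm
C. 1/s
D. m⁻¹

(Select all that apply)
A, B, D

wavenumber has SI base units: 1 / m

Checking each option against 1 / m:
  A. 1/m: ✓ matches
  B. 1/cm: ✓ matches
  C. 1/s: ✗ does not match
  D. m⁻¹: ✓ matches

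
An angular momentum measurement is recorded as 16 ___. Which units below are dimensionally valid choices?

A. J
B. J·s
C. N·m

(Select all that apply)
B

angular momentum has SI base units: kg * m^2 / s

Checking each option against kg * m^2 / s:
  A. J: ✗ does not match
  B. J·s: ✓ matches
  C. N·m: ✗ does not match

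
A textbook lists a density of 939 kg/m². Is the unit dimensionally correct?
No

density has SI base units: kg / m^3
kg/m² does NOT reduce to kg / m^3; a valid unit for density would be e.g. kg/m³.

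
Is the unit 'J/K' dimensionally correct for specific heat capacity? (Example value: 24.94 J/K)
No

specific heat capacity has SI base units: m^2 / (s^2 * K)
J/K does NOT reduce to m^2 / (s^2 * K); a valid unit for specific heat capacity would be e.g. J/(kg·K).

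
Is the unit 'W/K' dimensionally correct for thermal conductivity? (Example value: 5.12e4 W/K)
No

thermal conductivity has SI base units: kg * m / (s^3 * K)
W/K does NOT reduce to kg * m / (s^3 * K); a valid unit for thermal conductivity would be e.g. W/(m·K).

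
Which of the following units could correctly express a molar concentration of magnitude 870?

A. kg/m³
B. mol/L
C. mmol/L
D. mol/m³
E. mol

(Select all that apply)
B, C, D

molar concentration has SI base units: mol / m^3

Checking each option against mol / m^3:
  A. kg/m³: ✗ does not match
  B. mol/L: ✓ matches
  C. mmol/L: ✓ matches
  D. mol/m³: ✓ matches
  E. mol: ✗ does not match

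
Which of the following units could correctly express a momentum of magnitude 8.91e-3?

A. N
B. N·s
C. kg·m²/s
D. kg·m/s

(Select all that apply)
B, D

momentum has SI base units: kg * m / s

Checking each option against kg * m / s:
  A. N: ✗ does not match
  B. N·s: ✓ matches
  C. kg·m²/s: ✗ does not match
  D. kg·m/s: ✓ matches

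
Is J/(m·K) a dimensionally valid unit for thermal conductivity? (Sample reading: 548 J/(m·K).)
No

thermal conductivity has SI base units: kg * m / (s^3 * K)
J/(m·K) does NOT reduce to kg * m / (s^3 * K); a valid unit for thermal conductivity would be e.g. W/(m·K).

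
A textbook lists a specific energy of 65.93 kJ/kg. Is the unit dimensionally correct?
Yes

specific energy has SI base units: m^2 / s^2
kJ/kg reduces to the same SI base units, so it is a valid unit for specific energy.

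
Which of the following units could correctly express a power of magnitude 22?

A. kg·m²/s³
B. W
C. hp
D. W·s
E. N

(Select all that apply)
A, B, C

power has SI base units: kg * m^2 / s^3

Checking each option against kg * m^2 / s^3:
  A. kg·m²/s³: ✓ matches
  B. W: ✓ matches
  C. hp: ✓ matches
  D. W·s: ✗ does not match
  E. N: ✗ does not match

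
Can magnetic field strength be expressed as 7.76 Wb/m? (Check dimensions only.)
No

magnetic field strength has SI base units: A / m
Wb/m does NOT reduce to A / m; a valid unit for magnetic field strength would be e.g. A/m.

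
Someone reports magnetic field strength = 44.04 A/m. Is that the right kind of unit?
Yes

magnetic field strength has SI base units: A / m
A/m reduces to the same SI base units, so it is a valid unit for magnetic field strength.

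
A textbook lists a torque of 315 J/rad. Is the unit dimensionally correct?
Yes

torque has SI base units: kg * m^2 / s^2
J/rad reduces to the same SI base units, so it is a valid unit for torque.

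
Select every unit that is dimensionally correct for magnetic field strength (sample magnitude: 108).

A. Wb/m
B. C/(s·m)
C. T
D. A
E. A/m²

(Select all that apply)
B

magnetic field strength has SI base units: A / m

Checking each option against A / m:
  A. Wb/m: ✗ does not match
  B. C/(s·m): ✓ matches
  C. T: ✗ does not match
  D. A: ✗ does not match
  E. A/m²: ✗ does not match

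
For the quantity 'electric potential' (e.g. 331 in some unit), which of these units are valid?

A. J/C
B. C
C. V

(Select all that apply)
A, C

electric potential has SI base units: kg * m^2 / (A * s^3)

Checking each option against kg * m^2 / (A * s^3):
  A. J/C: ✓ matches
  B. C: ✗ does not match
  C. V: ✓ matches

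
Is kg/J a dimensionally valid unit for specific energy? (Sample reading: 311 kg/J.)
No

specific energy has SI base units: m^2 / s^2
kg/J does NOT reduce to m^2 / s^2; a valid unit for specific energy would be e.g. J/kg.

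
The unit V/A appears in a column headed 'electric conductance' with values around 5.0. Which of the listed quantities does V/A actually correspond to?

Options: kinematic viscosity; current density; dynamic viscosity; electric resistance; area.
electric resistance

electric conductance should have units dimensionally equivalent to A^2 * s^3 / (kg * m^2) (e.g. S).
The given unit 'V/A' reduces to kg * m^2 / (A^2 * s^3). Of the listed options, that is the dimensionality of electric resistance.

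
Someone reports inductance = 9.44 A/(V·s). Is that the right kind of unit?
No

inductance has SI base units: kg * m^2 / (A^2 * s^2)
A/(V·s) does NOT reduce to kg * m^2 / (A^2 * s^2); a valid unit for inductance would be e.g. H.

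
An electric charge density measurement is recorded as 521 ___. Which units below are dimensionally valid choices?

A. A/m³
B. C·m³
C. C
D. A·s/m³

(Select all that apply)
D

electric charge density has SI base units: A * s / m^3

Checking each option against A * s / m^3:
  A. A/m³: ✗ does not match
  B. C·m³: ✗ does not match
  C. C: ✗ does not match
  D. A·s/m³: ✓ matches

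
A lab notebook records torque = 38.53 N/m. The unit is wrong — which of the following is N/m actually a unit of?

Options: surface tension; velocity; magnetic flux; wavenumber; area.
surface tension

torque should have units dimensionally equivalent to kg * m^2 / s^2 (e.g. N·m).
The given unit 'N/m' reduces to kg / s^2. Of the listed options, that is the dimensionality of surface tension.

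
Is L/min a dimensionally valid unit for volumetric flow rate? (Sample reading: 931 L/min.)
Yes

volumetric flow rate has SI base units: m^3 / s
L/min reduces to the same SI base units, so it is a valid unit for volumetric flow rate.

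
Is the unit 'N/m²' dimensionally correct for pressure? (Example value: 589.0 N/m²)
Yes

pressure has SI base units: kg / (m * s^2)
N/m² reduces to the same SI base units, so it is a valid unit for pressure.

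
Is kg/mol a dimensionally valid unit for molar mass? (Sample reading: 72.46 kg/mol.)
Yes

molar mass has SI base units: kg / mol
kg/mol reduces to the same SI base units, so it is a valid unit for molar mass.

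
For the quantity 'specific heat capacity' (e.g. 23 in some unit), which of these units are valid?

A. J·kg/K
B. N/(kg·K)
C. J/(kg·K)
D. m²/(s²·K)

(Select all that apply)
C, D

specific heat capacity has SI base units: m^2 / (s^2 * K)

Checking each option against m^2 / (s^2 * K):
  A. J·kg/K: ✗ does not match
  B. N/(kg·K): ✗ does not match
  C. J/(kg·K): ✓ matches
  D. m²/(s²·K): ✓ matches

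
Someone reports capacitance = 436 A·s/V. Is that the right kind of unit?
Yes

capacitance has SI base units: A^2 * s^4 / (kg * m^2)
A·s/V reduces to the same SI base units, so it is a valid unit for capacitance.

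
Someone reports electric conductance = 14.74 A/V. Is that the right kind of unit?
Yes

electric conductance has SI base units: A^2 * s^3 / (kg * m^2)
A/V reduces to the same SI base units, so it is a valid unit for electric conductance.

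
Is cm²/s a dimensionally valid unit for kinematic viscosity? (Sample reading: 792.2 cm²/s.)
Yes

kinematic viscosity has SI base units: m^2 / s
cm²/s reduces to the same SI base units, so it is a valid unit for kinematic viscosity.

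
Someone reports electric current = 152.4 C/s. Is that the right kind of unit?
Yes

electric current has SI base units: A
C/s reduces to the same SI base units, so it is a valid unit for electric current.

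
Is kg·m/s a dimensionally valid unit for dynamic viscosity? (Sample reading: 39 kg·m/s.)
No

dynamic viscosity has SI base units: kg / (m * s)
kg·m/s does NOT reduce to kg / (m * s); a valid unit for dynamic viscosity would be e.g. Pa·s.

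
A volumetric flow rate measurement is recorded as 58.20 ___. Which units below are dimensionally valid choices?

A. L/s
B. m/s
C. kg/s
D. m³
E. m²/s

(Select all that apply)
A

volumetric flow rate has SI base units: m^3 / s

Checking each option against m^3 / s:
  A. L/s: ✓ matches
  B. m/s: ✗ does not match
  C. kg/s: ✗ does not match
  D. m³: ✗ does not match
  E. m²/s: ✗ does not match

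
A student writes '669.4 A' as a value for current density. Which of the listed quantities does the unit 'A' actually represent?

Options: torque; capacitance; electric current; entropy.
electric current

current density should have units dimensionally equivalent to A / m^2 (e.g. A/m²).
The given unit 'A' reduces to A. Of the listed options, that is the dimensionality of electric current.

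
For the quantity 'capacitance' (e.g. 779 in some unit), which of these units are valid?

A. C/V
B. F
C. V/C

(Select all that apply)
A, B

capacitance has SI base units: A^2 * s^4 / (kg * m^2)

Checking each option against A^2 * s^4 / (kg * m^2):
  A. C/V: ✓ matches
  B. F: ✓ matches
  C. V/C: ✗ does not match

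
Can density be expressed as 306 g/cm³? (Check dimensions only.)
Yes

density has SI base units: kg / m^3
g/cm³ reduces to the same SI base units, so it is a valid unit for density.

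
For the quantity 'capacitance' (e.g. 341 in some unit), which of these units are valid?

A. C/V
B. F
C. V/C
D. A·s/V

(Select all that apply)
A, B, D

capacitance has SI base units: A^2 * s^4 / (kg * m^2)

Checking each option against A^2 * s^4 / (kg * m^2):
  A. C/V: ✓ matches
  B. F: ✓ matches
  C. V/C: ✗ does not match
  D. A·s/V: ✓ matches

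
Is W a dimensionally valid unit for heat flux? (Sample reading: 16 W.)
No

heat flux has SI base units: kg / s^3
W does NOT reduce to kg / s^3; a valid unit for heat flux would be e.g. W/m².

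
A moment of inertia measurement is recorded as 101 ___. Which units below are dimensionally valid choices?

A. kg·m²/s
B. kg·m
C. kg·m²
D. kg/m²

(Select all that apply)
C

moment of inertia has SI base units: kg * m^2

Checking each option against kg * m^2:
  A. kg·m²/s: ✗ does not match
  B. kg·m: ✗ does not match
  C. kg·m²: ✓ matches
  D. kg/m²: ✗ does not match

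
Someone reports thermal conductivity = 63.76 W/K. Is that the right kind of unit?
No

thermal conductivity has SI base units: kg * m / (s^3 * K)
W/K does NOT reduce to kg * m / (s^3 * K); a valid unit for thermal conductivity would be e.g. W/(m·K).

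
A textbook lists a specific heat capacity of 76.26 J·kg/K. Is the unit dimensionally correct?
No

specific heat capacity has SI base units: m^2 / (s^2 * K)
J·kg/K does NOT reduce to m^2 / (s^2 * K); a valid unit for specific heat capacity would be e.g. J/(kg·K).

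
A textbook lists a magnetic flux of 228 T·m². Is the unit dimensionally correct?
Yes

magnetic flux has SI base units: kg * m^2 / (A * s^2)
T·m² reduces to the same SI base units, so it is a valid unit for magnetic flux.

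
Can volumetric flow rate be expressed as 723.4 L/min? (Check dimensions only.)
Yes

volumetric flow rate has SI base units: m^3 / s
L/min reduces to the same SI base units, so it is a valid unit for volumetric flow rate.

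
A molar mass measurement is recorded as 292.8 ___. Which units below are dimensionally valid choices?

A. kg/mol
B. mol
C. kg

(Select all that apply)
A

molar mass has SI base units: kg / mol

Checking each option against kg / mol:
  A. kg/mol: ✓ matches
  B. mol: ✗ does not match
  C. kg: ✗ does not match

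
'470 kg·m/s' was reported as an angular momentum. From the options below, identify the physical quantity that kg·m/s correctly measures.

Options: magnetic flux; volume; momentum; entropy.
momentum

angular momentum should have units dimensionally equivalent to kg * m^2 / s (e.g. kg·m²/s).
The given unit 'kg·m/s' reduces to kg * m / s. Of the listed options, that is the dimensionality of momentum.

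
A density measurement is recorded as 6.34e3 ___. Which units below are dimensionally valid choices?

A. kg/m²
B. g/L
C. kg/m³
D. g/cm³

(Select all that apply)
B, C, D

density has SI base units: kg / m^3

Checking each option against kg / m^3:
  A. kg/m²: ✗ does not match
  B. g/L: ✓ matches
  C. kg/m³: ✓ matches
  D. g/cm³: ✓ matches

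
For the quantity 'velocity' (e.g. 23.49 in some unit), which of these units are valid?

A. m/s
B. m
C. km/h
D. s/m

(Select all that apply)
A, C

velocity has SI base units: m / s

Checking each option against m / s:
  A. m/s: ✓ matches
  B. m: ✗ does not match
  C. km/h: ✓ matches
  D. s/m: ✗ does not match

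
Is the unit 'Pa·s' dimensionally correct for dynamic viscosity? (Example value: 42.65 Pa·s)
Yes

dynamic viscosity has SI base units: kg / (m * s)
Pa·s reduces to the same SI base units, so it is a valid unit for dynamic viscosity.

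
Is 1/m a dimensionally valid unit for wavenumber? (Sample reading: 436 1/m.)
Yes

wavenumber has SI base units: 1 / m
1/m reduces to the same SI base units, so it is a valid unit for wavenumber.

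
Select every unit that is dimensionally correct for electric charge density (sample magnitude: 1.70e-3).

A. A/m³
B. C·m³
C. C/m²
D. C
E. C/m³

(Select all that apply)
E

electric charge density has SI base units: A * s / m^3

Checking each option against A * s / m^3:
  A. A/m³: ✗ does not match
  B. C·m³: ✗ does not match
  C. C/m²: ✗ does not match
  D. C: ✗ does not match
  E. C/m³: ✓ matches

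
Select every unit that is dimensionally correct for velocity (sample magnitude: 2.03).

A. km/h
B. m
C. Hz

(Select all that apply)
A

velocity has SI base units: m / s

Checking each option against m / s:
  A. km/h: ✓ matches
  B. m: ✗ does not match
  C. Hz: ✗ does not match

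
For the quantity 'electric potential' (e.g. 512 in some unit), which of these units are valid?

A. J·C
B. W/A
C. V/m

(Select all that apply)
B

electric potential has SI base units: kg * m^2 / (A * s^3)

Checking each option against kg * m^2 / (A * s^3):
  A. J·C: ✗ does not match
  B. W/A: ✓ matches
  C. V/m: ✗ does not match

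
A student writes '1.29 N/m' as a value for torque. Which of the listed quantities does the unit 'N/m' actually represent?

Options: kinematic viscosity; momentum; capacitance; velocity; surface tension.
surface tension

torque should have units dimensionally equivalent to kg * m^2 / s^2 (e.g. N·m).
The given unit 'N/m' reduces to kg / s^2. Of the listed options, that is the dimensionality of surface tension.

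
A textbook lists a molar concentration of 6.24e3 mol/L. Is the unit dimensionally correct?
Yes

molar concentration has SI base units: mol / m^3
mol/L reduces to the same SI base units, so it is a valid unit for molar concentration.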